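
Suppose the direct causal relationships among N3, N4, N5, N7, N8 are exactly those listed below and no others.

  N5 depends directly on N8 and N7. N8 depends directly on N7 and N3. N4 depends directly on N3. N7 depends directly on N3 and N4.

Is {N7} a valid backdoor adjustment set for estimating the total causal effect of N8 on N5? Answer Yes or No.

Yes

Backdoor paths from N8 to N5 (paths whose first edge points into N8):
  P1: N8 <- N3 -> N4 -> N7 -> N5
  P2: N8 <- N3 -> N7 -> N5
  P3: N8 <- N7 -> N5
Condition 1 (no descendant of N8 in the set): holds — descendants of N8 are {N5}; none are in {N7}.
Condition 2 (every backdoor path blocked by {N7}):
  P1: blocked at chain node N7 ∈ conditioning set.
  P2: blocked at chain node N7 ∈ conditioning set.
  P3: blocked at fork node N7 ∈ conditioning set.
{N7} satisfies the backdoor criterion.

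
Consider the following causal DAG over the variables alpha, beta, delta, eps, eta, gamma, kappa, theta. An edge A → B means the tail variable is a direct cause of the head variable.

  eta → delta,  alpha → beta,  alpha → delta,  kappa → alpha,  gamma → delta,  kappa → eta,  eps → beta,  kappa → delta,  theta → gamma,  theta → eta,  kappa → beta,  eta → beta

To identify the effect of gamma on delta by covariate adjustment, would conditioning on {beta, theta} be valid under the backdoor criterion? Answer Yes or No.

Yes

Backdoor paths from gamma to delta (paths whose first edge points into gamma):
  P1: gamma <- theta -> eta <- kappa -> alpha -> delta
  P2: gamma <- theta -> eta <- kappa -> beta <- alpha -> delta
  P3: gamma <- theta -> eta <- kappa -> delta
  P4: gamma <- theta -> eta -> beta <- kappa -> alpha -> delta
  P5: gamma <- theta -> eta -> beta <- kappa -> delta
  P6: gamma <- theta -> eta -> beta <- alpha <- kappa -> delta
  P7: gamma <- theta -> eta -> beta <- alpha -> delta
  P8: gamma <- theta -> eta -> delta
Condition 1 (no descendant of gamma in the set): holds — descendants of gamma are {delta}; none are in {beta, theta}.
Condition 2 (every backdoor path blocked by {beta, theta}):
  P1: blocked at fork node theta ∈ conditioning set.
  P2: blocked at fork node theta ∈ conditioning set.
  P3: blocked at fork node theta ∈ conditioning set.
  P4: blocked at fork node theta ∈ conditioning set.
  P5: blocked at fork node theta ∈ conditioning set.
  P6: blocked at fork node theta ∈ conditioning set.
  P7: blocked at fork node theta ∈ conditioning set.
  P8: blocked at fork node theta ∈ conditioning set.
{beta, theta} satisfies the backdoor criterion.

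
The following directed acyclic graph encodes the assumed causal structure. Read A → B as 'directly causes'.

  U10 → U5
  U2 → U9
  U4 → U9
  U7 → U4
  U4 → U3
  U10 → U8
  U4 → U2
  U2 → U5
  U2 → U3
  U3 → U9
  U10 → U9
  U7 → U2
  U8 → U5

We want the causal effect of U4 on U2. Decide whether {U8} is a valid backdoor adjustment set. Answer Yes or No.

Backdoor paths from U4 to U2 (paths whose first edge points into U4):
  P1: U4 <- U7 -> U2
Condition 1 (no descendant of U4 in the set): holds — descendants of U4 are {U2, U3, U5, U9}; none are in {U8}.
Condition 2 (every backdoor path blocked by {U8}):
  P1: open — no interior node is in the conditioning set.
{U8} does not satisfy the backdoor criterion.

No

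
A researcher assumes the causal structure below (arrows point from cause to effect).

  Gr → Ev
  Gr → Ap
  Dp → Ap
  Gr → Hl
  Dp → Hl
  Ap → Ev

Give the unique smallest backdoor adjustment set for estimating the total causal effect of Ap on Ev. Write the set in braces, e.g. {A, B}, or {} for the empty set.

Variables eligible for adjustment (non-descendants of Ap, excluding Ap and Ev): {Dp, Gr, Hl}.
Backdoor paths from Ap to Ev:
  P1: Ap <- Gr -> Ev
  P2: Ap <- Dp -> Hl <- Gr -> Ev
The empty set is not sufficient: P1 (Ap <- Gr -> Ev) has no collider blocking it and no conditioned non-collider, so it is open.
Try {Gr}:
  P1: blocked at fork node Gr ∈ conditioning set.
  P2: blocked at collider Hl (neither it nor any descendant is in the conditioning set).
{Gr} contains no descendant of Ap and blocks every backdoor path.
No other singleton works — e.g. {Dp} leaves P1 open — so {Gr} is the unique smallest valid adjustment set.

{Gr}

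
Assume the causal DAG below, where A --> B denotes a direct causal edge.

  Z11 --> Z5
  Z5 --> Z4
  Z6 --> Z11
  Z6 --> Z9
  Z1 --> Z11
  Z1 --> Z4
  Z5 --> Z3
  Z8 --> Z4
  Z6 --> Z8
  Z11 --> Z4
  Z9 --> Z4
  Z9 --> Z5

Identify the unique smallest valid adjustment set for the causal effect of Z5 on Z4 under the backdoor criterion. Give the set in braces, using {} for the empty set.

Variables eligible for adjustment (non-descendants of Z5, excluding Z5 and Z4): {Z1, Z11, Z6, Z8, Z9}.
Backdoor paths from Z5 to Z4:
  P1: Z5 <- Z11 <- Z6 -> Z8 -> Z4
  P2: Z5 <- Z11 <- Z6 -> Z9 -> Z4
  P3: Z5 <- Z11 <- Z1 -> Z4
  P4: Z5 <- Z11 -> Z4
  P5: Z5 <- Z9 <- Z6 -> Z8 -> Z4
  P6: Z5 <- Z9 <- Z6 -> Z11 <- Z1 -> Z4
  P7: Z5 <- Z9 <- Z6 -> Z11 -> Z4
  P8: Z5 <- Z9 -> Z4
The empty set is not sufficient: P1 (Z5 <- Z11 <- Z6 -> Z8 -> Z4) has no collider blocking it and no conditioned non-collider, so it is open.
Try {Z11, Z9}:
  P1: blocked at chain node Z11 ∈ conditioning set.
  P2: blocked at chain node Z11 ∈ conditioning set.
  P3: blocked at chain node Z11 ∈ conditioning set.
  P4: blocked at fork node Z11 ∈ conditioning set.
  P5: blocked at chain node Z9 ∈ conditioning set.
  P6: blocked at chain node Z9 ∈ conditioning set.
  P7: blocked at chain node Z9 ∈ conditioning set.
  P8: blocked at fork node Z9 ∈ conditioning set.
{Z11, Z9} contains no descendant of Z5 and blocks every backdoor path.
Every element of {Z11, Z9} is needed (dropping Z11 leaves P1 open; dropping Z9 leaves P5 open), so no proper subset is valid.
Among all size-2 subsets of the eligible variables, only {Z11, Z9} blocks every backdoor path, so it is the unique smallest valid adjustment set.

{Z11, Z9}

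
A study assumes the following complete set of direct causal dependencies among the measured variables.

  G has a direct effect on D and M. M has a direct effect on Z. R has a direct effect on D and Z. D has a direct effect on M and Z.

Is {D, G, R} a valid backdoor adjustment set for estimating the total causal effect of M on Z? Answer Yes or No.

Yes

Backdoor paths from M to Z (paths whose first edge points into M):
  P1: M <- G -> D <- R -> Z
  P2: M <- G -> D -> Z
  P3: M <- D <- R -> Z
  P4: M <- D -> Z
Condition 1 (no descendant of M in the set): holds — descendants of M are {Z}; none are in {D, G, R}.
Condition 2 (every backdoor path blocked by {D, G, R}):
  P1: blocked at fork node G ∈ conditioning set.
  P2: blocked at fork node G ∈ conditioning set.
  P3: blocked at chain node D ∈ conditioning set.
  P4: blocked at fork node D ∈ conditioning set.
{D, G, R} satisfies the backdoor criterion.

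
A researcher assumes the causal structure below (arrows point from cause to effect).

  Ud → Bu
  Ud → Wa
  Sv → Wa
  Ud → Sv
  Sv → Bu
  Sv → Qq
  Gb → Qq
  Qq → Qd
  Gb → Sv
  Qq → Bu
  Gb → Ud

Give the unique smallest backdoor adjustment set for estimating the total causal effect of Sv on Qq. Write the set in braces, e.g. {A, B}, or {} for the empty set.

{Gb}

Variables eligible for adjustment (non-descendants of Sv, excluding Sv and Qq): {Gb, Ud}.
Backdoor paths from Sv to Qq:
  P1: Sv <- Gb -> Ud -> Bu <- Qq
  P2: Sv <- Gb -> Qq
  P3: Sv <- Ud <- Gb -> Qq
  P4: Sv <- Ud -> Bu <- Qq
The empty set is not sufficient: P2 (Sv <- Gb -> Qq) has no collider blocking it and no conditioned non-collider, so it is open.
Try {Gb}:
  P1: blocked at fork node Gb ∈ conditioning set.
  P2: blocked at fork node Gb ∈ conditioning set.
  P3: blocked at fork node Gb ∈ conditioning set.
  P4: blocked at collider Bu (neither it nor any descendant is in the conditioning set).
{Gb} contains no descendant of Sv and blocks every backdoor path.
No other singleton works — e.g. {Ud} leaves P2 open — so {Gb} is the unique smallest valid adjustment set.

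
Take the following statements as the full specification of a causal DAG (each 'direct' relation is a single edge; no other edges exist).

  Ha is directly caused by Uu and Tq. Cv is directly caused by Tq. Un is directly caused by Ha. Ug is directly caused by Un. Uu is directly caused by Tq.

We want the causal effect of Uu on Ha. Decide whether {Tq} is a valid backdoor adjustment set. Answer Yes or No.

Backdoor paths from Uu to Ha (paths whose first edge points into Uu):
  P1: Uu <- Tq -> Ha
Condition 1 (no descendant of Uu in the set): holds — descendants of Uu are {Ha, Ug, Un}; none are in {Tq}.
Condition 2 (every backdoor path blocked by {Tq}):
  P1: blocked at fork node Tq ∈ conditioning set.
{Tq} satisfies the backdoor criterion.

Yes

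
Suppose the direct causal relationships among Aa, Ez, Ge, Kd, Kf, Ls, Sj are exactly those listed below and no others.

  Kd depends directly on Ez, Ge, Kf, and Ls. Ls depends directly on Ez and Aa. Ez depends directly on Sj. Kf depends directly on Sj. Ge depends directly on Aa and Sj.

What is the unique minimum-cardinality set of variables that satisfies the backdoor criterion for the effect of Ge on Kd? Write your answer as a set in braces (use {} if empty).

Variables eligible for adjustment (non-descendants of Ge, excluding Ge and Kd): {Aa, Ez, Kf, Ls, Sj}.
Backdoor paths from Ge to Kd:
  P1: Ge <- Aa -> Ls <- Ez <- Sj -> Kf -> Kd
  P2: Ge <- Aa -> Ls <- Ez -> Kd
  P3: Ge <- Aa -> Ls -> Kd
  P4: Ge <- Sj -> Kf -> Kd
  P5: Ge <- Sj -> Ez -> Ls -> Kd
  P6: Ge <- Sj -> Ez -> Kd
The empty set is not sufficient: P3 (Ge <- Aa -> Ls -> Kd) has no collider blocking it and no conditioned non-collider, so it is open.
Try {Aa, Sj}:
  P1: blocked at fork node Aa ∈ conditioning set.
  P2: blocked at fork node Aa ∈ conditioning set.
  P3: blocked at fork node Aa ∈ conditioning set.
  P4: blocked at fork node Sj ∈ conditioning set.
  P5: blocked at fork node Sj ∈ conditioning set.
  P6: blocked at fork node Sj ∈ conditioning set.
{Aa, Sj} contains no descendant of Ge and blocks every backdoor path.
Every element of {Aa, Sj} is needed (dropping Aa leaves P3 open; dropping Sj leaves P4 open), so no proper subset is valid.
Among all size-2 subsets of the eligible variables, only {Aa, Sj} blocks every backdoor path, so it is the unique smallest valid adjustment set.

{Aa, Sj}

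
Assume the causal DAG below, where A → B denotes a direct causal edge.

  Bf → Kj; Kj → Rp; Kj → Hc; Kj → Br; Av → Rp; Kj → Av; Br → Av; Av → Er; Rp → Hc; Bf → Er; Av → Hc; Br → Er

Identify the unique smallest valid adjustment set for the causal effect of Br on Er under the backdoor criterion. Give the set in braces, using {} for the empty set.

Variables eligible for adjustment (non-descendants of Br, excluding Br and Er): {Bf, Kj}.
Backdoor paths from Br to Er:
  P1: Br <- Kj <- Bf -> Er
  P2: Br <- Kj -> Av -> Er
  P3: Br <- Kj -> Rp <- Av -> Er
  P4: Br <- Kj -> Rp -> Hc <- Av -> Er
  P5: Br <- Kj -> Hc <- Av -> Er
  P6: Br <- Kj -> Hc <- Rp <- Av -> Er
The empty set is not sufficient: P1 (Br <- Kj <- Bf -> Er) has no collider blocking it and no conditioned non-collider, so it is open.
Try {Kj}:
  P1: blocked at chain node Kj ∈ conditioning set.
  P2: blocked at fork node Kj ∈ conditioning set.
  P3: blocked at fork node Kj ∈ conditioning set.
  P4: blocked at fork node Kj ∈ conditioning set.
  P5: blocked at fork node Kj ∈ conditioning set.
  P6: blocked at fork node Kj ∈ conditioning set.
{Kj} contains no descendant of Br and blocks every backdoor path.
No other singleton works — e.g. {Bf} leaves P2 open — so {Kj} is the unique smallest valid adjustment set.

{Kj}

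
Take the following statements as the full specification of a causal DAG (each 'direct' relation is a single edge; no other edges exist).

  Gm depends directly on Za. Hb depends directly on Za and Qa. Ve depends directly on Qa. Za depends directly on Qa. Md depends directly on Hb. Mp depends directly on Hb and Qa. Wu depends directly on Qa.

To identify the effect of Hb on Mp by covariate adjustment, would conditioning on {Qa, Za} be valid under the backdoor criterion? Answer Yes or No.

Backdoor paths from Hb to Mp (paths whose first edge points into Hb):
  P1: Hb <- Qa -> Mp
  P2: Hb <- Za <- Qa -> Mp
Condition 1 (no descendant of Hb in the set): holds — descendants of Hb are {Md, Mp}; none are in {Qa, Za}.
Condition 2 (every backdoor path blocked by {Qa, Za}):
  P1: blocked at fork node Qa ∈ conditioning set.
  P2: blocked at chain node Za ∈ conditioning set.
{Qa, Za} satisfies the backdoor criterion.

Yes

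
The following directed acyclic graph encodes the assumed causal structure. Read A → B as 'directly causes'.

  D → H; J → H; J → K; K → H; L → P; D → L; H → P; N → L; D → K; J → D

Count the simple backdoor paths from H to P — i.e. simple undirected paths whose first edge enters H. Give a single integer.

5

A backdoor path from H to P is any simple undirected path whose first edge points into H (i.e. leaves H via a parent).
Parents of H: {D, J, K}.
Enumerating:
  P1: H <- J -> D -> L -> P
  P2: H <- J -> K <- D -> L -> P
  P3: H <- D -> L -> P
  P4: H <- K <- J -> D -> L -> P
  P5: H <- K <- D -> L -> P
That exhausts the simple backdoor paths. Count: 5.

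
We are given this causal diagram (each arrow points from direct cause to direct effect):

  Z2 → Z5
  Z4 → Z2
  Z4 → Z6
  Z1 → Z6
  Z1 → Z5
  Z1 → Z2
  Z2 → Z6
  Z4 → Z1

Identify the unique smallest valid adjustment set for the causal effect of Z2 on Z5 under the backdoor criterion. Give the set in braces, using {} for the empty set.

{Z1}

Variables eligible for adjustment (non-descendants of Z2, excluding Z2 and Z5): {Z1, Z4}.
Backdoor paths from Z2 to Z5:
  P1: Z2 <- Z4 -> Z1 -> Z5
  P2: Z2 <- Z4 -> Z6 <- Z1 -> Z5
  P3: Z2 <- Z1 -> Z5
The empty set is not sufficient: P1 (Z2 <- Z4 -> Z1 -> Z5) has no collider blocking it and no conditioned non-collider, so it is open.
Try {Z1}:
  P1: blocked at chain node Z1 ∈ conditioning set.
  P2: blocked at collider Z6 (neither it nor any descendant is in the conditioning set).
  P3: blocked at fork node Z1 ∈ conditioning set.
{Z1} contains no descendant of Z2 and blocks every backdoor path.
No other singleton works — e.g. {Z4} leaves P3 open — so {Z1} is the unique smallest valid adjustment set.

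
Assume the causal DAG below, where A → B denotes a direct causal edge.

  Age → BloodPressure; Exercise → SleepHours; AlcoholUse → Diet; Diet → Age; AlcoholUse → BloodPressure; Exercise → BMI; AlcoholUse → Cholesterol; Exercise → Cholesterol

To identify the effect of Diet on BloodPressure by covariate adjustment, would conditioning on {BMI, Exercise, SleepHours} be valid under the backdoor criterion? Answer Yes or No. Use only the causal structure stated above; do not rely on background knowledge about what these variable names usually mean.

No

Backdoor paths from Diet to BloodPressure (paths whose first edge points into Diet):
  P1: Diet <- AlcoholUse -> BloodPressure
Condition 1 (no descendant of Diet in the set): holds — descendants of Diet are {Age, BloodPressure}; none are in {BMI, Exercise, SleepHours}.
Condition 2 (every backdoor path blocked by {BMI, Exercise, SleepHours}):
  P1: open — no interior node is in the conditioning set.
{BMI, Exercise, SleepHours} does not satisfy the backdoor criterion.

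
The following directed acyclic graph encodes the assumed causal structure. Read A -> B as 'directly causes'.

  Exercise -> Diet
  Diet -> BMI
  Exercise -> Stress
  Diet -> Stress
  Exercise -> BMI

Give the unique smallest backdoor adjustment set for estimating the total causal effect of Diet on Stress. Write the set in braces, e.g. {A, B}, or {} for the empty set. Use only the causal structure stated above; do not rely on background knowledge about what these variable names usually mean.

{Exercise}

Variables eligible for adjustment (non-descendants of Diet, excluding Diet and Stress): {Exercise}.
Backdoor paths from Diet to Stress:
  P1: Diet <- Exercise -> Stress
The empty set is not sufficient: P1 (Diet <- Exercise -> Stress) has no collider blocking it and no conditioned non-collider, so it is open.
Try {Exercise}:
  P1: blocked at fork node Exercise ∈ conditioning set.
{Exercise} contains no descendant of Diet and blocks every backdoor path.
{Exercise} is the unique smallest valid adjustment set.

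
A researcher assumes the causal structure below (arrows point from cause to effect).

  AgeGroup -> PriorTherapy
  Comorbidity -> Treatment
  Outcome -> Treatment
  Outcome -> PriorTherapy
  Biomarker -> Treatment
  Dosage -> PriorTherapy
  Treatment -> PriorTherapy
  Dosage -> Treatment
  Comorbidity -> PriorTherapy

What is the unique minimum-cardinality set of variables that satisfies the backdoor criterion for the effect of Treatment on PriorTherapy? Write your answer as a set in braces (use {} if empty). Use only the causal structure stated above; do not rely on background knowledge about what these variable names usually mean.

Variables eligible for adjustment (non-descendants of Treatment, excluding Treatment and PriorTherapy): {AgeGroup, Biomarker, Comorbidity, Dosage, Outcome}.
Backdoor paths from Treatment to PriorTherapy:
  P1: Treatment <- Comorbidity -> PriorTherapy
  P2: Treatment <- Outcome -> PriorTherapy
  P3: Treatment <- Dosage -> PriorTherapy
The empty set is not sufficient: P1 (Treatment <- Comorbidity -> PriorTherapy) has no collider blocking it and no conditioned non-collider, so it is open.
Try {Comorbidity, Dosage, Outcome}:
  P1: blocked at fork node Comorbidity ∈ conditioning set.
  P2: blocked at fork node Outcome ∈ conditioning set.
  P3: blocked at fork node Dosage ∈ conditioning set.
{Comorbidity, Dosage, Outcome} contains no descendant of Treatment and blocks every backdoor path.
Every element of {Comorbidity, Dosage, Outcome} is needed (dropping Comorbidity leaves P1 open; dropping Dosage leaves P3 open; dropping Outcome leaves P2 open), so no proper subset is valid.
Among all size-3 subsets of the eligible variables, only {Comorbidity, Dosage, Outcome} blocks every backdoor path, so it is the unique smallest valid adjustment set.

{Comorbidity, Dosage, Outcome}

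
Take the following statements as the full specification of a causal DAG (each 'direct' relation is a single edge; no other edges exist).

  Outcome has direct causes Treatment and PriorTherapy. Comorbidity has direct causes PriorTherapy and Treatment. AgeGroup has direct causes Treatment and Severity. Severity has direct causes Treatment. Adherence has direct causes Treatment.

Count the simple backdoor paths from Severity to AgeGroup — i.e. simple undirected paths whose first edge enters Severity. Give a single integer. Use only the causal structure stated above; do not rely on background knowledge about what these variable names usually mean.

1

A backdoor path from Severity to AgeGroup is any simple undirected path whose first edge points into Severity (i.e. leaves Severity via a parent).
Parents of Severity: {Treatment}.
Enumerating:
  P1: Severity <- Treatment -> AgeGroup
That exhausts the simple backdoor paths. Count: 1.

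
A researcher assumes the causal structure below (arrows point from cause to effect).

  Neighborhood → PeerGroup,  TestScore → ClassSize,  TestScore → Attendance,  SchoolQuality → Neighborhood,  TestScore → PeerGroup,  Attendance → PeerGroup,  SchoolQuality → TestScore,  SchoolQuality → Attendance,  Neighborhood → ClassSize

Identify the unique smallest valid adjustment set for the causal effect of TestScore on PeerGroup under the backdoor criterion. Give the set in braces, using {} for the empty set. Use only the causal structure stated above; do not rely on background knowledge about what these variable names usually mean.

Variables eligible for adjustment (non-descendants of TestScore, excluding TestScore and PeerGroup): {Neighborhood, SchoolQuality}.
Backdoor paths from TestScore to PeerGroup:
  P1: TestScore <- SchoolQuality -> Neighborhood -> PeerGroup
  P2: TestScore <- SchoolQuality -> Attendance -> PeerGroup
The empty set is not sufficient: P1 (TestScore <- SchoolQuality -> Neighborhood -> PeerGroup) has no collider blocking it and no conditioned non-collider, so it is open.
Try {SchoolQuality}:
  P1: blocked at fork node SchoolQuality ∈ conditioning set.
  P2: blocked at fork node SchoolQuality ∈ conditioning set.
{SchoolQuality} contains no descendant of TestScore and blocks every backdoor path.
No other singleton works — e.g. {Neighborhood} leaves P2 open — so {SchoolQuality} is the unique smallest valid adjustment set.

{SchoolQuality}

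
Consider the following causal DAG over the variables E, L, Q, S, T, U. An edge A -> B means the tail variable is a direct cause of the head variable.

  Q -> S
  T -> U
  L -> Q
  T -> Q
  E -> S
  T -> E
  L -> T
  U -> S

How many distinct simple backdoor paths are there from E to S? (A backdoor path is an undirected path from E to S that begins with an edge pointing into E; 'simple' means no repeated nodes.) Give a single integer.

A backdoor path from E to S is any simple undirected path whose first edge points into E (i.e. leaves E via a parent).
Parents of E: {T}.
Enumerating:
  P1: E <- T <- L -> Q -> S
  P2: E <- T -> U -> S
  P3: E <- T -> Q -> S
That exhausts the simple backdoor paths. Count: 3.

3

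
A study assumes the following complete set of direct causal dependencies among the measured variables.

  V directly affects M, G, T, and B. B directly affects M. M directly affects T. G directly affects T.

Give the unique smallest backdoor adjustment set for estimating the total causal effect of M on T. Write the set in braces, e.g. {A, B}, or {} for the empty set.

Variables eligible for adjustment (non-descendants of M, excluding M and T): {B, G, V}.
Backdoor paths from M to T:
  P1: M <- V -> G -> T
  P2: M <- V -> T
  P3: M <- B <- V -> G -> T
  P4: M <- B <- V -> T
The empty set is not sufficient: P1 (M <- V -> G -> T) has no collider blocking it and no conditioned non-collider, so it is open.
Try {V}:
  P1: blocked at fork node V ∈ conditioning set.
  P2: blocked at fork node V ∈ conditioning set.
  P3: blocked at fork node V ∈ conditioning set.
  P4: blocked at fork node V ∈ conditioning set.
{V} contains no descendant of M and blocks every backdoor path.
No other singleton works — e.g. {B} leaves P1 open — so {V} is the unique smallest valid adjustment set.

{V}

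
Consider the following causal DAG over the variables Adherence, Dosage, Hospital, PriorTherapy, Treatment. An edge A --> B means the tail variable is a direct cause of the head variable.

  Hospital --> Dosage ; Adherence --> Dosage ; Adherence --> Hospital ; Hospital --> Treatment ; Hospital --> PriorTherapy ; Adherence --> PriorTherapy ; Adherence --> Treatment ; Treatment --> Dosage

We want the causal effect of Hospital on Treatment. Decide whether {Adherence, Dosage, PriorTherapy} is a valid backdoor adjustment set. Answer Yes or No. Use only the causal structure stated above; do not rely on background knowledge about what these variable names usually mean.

Backdoor paths from Hospital to Treatment (paths whose first edge points into Hospital):
  P1: Hospital <- Adherence -> Treatment
  P2: Hospital <- Adherence -> Dosage <- Treatment
Condition 1 (no descendant of Hospital in the set): FAILS — Dosage and PriorTherapy are descendants of Hospital.
Condition 2 (every backdoor path blocked by {Adherence, Dosage, PriorTherapy}):
  P1: blocked at fork node Adherence ∈ conditioning set.
  P2: blocked at fork node Adherence ∈ conditioning set.
{Adherence, Dosage, PriorTherapy} does not satisfy the backdoor criterion.

No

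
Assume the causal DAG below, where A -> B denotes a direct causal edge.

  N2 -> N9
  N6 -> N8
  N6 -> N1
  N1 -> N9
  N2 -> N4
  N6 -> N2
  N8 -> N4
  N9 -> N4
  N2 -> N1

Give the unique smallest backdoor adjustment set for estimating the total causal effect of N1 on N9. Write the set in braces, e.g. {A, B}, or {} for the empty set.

Variables eligible for adjustment (non-descendants of N1, excluding N1 and N9): {N2, N6, N8}.
Backdoor paths from N1 to N9:
  P1: N1 <- N6 -> N8 -> N4 <- N2 -> N9
  P2: N1 <- N6 -> N8 -> N4 <- N9
  P3: N1 <- N6 -> N2 -> N9
  P4: N1 <- N6 -> N2 -> N4 <- N9
  P5: N1 <- N2 <- N6 -> N8 -> N4 <- N9
  P6: N1 <- N2 -> N9
  P7: N1 <- N2 -> N4 <- N9
The empty set is not sufficient: P3 (N1 <- N6 -> N2 -> N9) has no collider blocking it and no conditioned non-collider, so it is open.
Try {N2}:
  P1: blocked at collider N4 (neither it nor any descendant is in the conditioning set).
  P2: blocked at collider N4 (neither it nor any descendant is in the conditioning set).
  P3: blocked at chain node N2 ∈ conditioning set.
  P4: blocked at chain node N2 ∈ conditioning set.
  P5: blocked at chain node N2 ∈ conditioning set.
  P6: blocked at fork node N2 ∈ conditioning set.
  P7: blocked at fork node N2 ∈ conditioning set.
{N2} contains no descendant of N1 and blocks every backdoor path.
No other singleton works — e.g. {N6} leaves P6 open — so {N2} is the unique smallest valid adjustment set.

{N2}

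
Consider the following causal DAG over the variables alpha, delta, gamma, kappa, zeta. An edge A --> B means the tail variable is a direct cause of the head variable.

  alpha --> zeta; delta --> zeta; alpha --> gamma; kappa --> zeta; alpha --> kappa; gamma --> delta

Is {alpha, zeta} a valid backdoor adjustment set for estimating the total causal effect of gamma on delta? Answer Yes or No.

No

Backdoor paths from gamma to delta (paths whose first edge points into gamma):
  P1: gamma <- alpha -> kappa -> zeta <- delta
  P2: gamma <- alpha -> zeta <- delta
Condition 1 (no descendant of gamma in the set): FAILS — zeta is a descendant of gamma.
Condition 2 (every backdoor path blocked by {alpha, zeta}):
  P1: blocked at fork node alpha ∈ conditioning set.
  P2: blocked at fork node alpha ∈ conditioning set.
{alpha, zeta} does not satisfy the backdoor criterion.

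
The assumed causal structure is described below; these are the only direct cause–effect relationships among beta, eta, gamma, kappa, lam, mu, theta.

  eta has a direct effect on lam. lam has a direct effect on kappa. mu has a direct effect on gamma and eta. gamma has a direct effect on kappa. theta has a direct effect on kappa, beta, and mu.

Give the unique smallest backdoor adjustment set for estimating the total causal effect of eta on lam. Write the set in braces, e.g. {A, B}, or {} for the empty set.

Variables eligible for adjustment (non-descendants of eta, excluding eta and lam): {beta, gamma, mu, theta}.
Backdoor paths from eta to lam:
  P1: eta <- mu <- theta -> kappa <- lam
  P2: eta <- mu -> gamma -> kappa <- lam
Each backdoor path contains an unconditioned collider, so every path is already blocked with the empty conditioning set:
  P1: blocked at collider kappa (neither it nor any descendant is in the conditioning set).
  P2: blocked at collider kappa (neither it nor any descendant is in the conditioning set).
The empty set is therefore the unique smallest valid set.

{}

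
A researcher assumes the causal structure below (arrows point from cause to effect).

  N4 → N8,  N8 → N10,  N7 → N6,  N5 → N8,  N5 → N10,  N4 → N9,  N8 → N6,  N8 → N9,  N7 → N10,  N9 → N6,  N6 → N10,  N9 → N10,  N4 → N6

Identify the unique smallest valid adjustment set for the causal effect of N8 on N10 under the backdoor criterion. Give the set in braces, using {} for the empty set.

{N4, N5}

Variables eligible for adjustment (non-descendants of N8, excluding N8 and N10): {N4, N5, N7}.
Backdoor paths from N8 to N10:
  P1: N8 <- N5 -> N10
  P2: N8 <- N4 -> N9 -> N6 <- N7 -> N10
  P3: N8 <- N4 -> N9 -> N6 -> N10
  P4: N8 <- N4 -> N9 -> N10
  P5: N8 <- N4 -> N6 <- N7 -> N10
  P6: N8 <- N4 -> N6 <- N9 -> N10
  P7: N8 <- N4 -> N6 -> N10
The empty set is not sufficient: P1 (N8 <- N5 -> N10) has no collider blocking it and no conditioned non-collider, so it is open.
Try {N4, N5}:
  P1: blocked at fork node N5 ∈ conditioning set.
  P2: blocked at fork node N4 ∈ conditioning set.
  P3: blocked at fork node N4 ∈ conditioning set.
  P4: blocked at fork node N4 ∈ conditioning set.
  P5: blocked at fork node N4 ∈ conditioning set.
  P6: blocked at fork node N4 ∈ conditioning set.
  P7: blocked at fork node N4 ∈ conditioning set.
{N4, N5} contains no descendant of N8 and blocks every backdoor path.
Every element of {N4, N5} is needed (dropping N4 leaves P3 open; dropping N5 leaves P1 open), so no proper subset is valid.
Among all size-2 subsets of the eligible variables, only {N4, N5} blocks every backdoor path, so it is the unique smallest valid adjustment set.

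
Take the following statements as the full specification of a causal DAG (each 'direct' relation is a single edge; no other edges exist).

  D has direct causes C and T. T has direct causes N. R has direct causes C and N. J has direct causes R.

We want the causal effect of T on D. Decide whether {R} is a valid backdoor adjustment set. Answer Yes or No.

No

Backdoor paths from T to D (paths whose first edge points into T):
  P1: T <- N -> R <- C -> D
Condition 1 (no descendant of T in the set): holds — descendants of T are {D}; none are in {R}.
Condition 2 (every backdoor path blocked by {R}):
  P1: open — collider(s) R are conditioned on (or have a conditioned descendant) and no non-collider on the path is in the set.
{R} does not satisfy the backdoor criterion.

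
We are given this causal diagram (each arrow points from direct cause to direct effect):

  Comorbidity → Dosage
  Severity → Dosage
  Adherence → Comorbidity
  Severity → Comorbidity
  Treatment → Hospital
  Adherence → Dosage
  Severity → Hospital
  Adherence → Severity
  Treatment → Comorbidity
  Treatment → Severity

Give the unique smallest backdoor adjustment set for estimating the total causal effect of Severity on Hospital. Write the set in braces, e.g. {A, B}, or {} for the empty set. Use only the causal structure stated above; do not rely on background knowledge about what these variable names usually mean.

Variables eligible for adjustment (non-descendants of Severity, excluding Severity and Hospital): {Adherence, Treatment}.
Backdoor paths from Severity to Hospital:
  P1: Severity <- Adherence -> Comorbidity <- Treatment -> Hospital
  P2: Severity <- Adherence -> Dosage <- Comorbidity <- Treatment -> Hospital
  P3: Severity <- Treatment -> Hospital
The empty set is not sufficient: P3 (Severity <- Treatment -> Hospital) has no collider blocking it and no conditioned non-collider, so it is open.
Try {Treatment}:
  P1: blocked at collider Comorbidity (neither it nor any descendant is in the conditioning set).
  P2: blocked at collider Dosage (neither it nor any descendant is in the conditioning set).
  P3: blocked at fork node Treatment ∈ conditioning set.
{Treatment} contains no descendant of Severity and blocks every backdoor path.
No other singleton works — e.g. {Adherence} leaves P3 open — so {Treatment} is the unique smallest valid adjustment set.

{Treatment}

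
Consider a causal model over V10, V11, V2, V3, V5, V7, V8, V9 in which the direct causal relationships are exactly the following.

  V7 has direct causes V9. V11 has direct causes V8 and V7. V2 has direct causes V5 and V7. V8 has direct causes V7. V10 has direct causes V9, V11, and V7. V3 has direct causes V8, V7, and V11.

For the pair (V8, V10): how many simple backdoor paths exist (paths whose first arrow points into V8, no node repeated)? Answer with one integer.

4

A backdoor path from V8 to V10 is any simple undirected path whose first edge points into V8 (i.e. leaves V8 via a parent).
Parents of V8: {V7}.
Enumerating:
  P1: V8 <- V7 <- V9 -> V10
  P2: V8 <- V7 -> V11 -> V10
  P3: V8 <- V7 -> V10
  P4: V8 <- V7 -> V3 <- V11 -> V10
That exhausts the simple backdoor paths. Count: 4.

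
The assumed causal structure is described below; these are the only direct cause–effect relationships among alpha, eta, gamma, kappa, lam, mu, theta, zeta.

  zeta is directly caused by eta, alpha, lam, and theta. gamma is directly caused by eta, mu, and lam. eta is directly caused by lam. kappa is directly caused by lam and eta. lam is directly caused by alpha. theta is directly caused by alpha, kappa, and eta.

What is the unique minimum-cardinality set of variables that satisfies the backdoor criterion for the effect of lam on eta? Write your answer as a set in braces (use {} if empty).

{}

Variables eligible for adjustment (non-descendants of lam, excluding lam and eta): {alpha, mu}.
Backdoor paths from lam to eta:
  P1: lam <- alpha -> theta <- eta
  P2: lam <- alpha -> theta <- kappa <- eta
  P3: lam <- alpha -> theta -> zeta <- eta
  P4: lam <- alpha -> zeta <- eta
  P5: lam <- alpha -> zeta <- theta <- eta
  P6: lam <- alpha -> zeta <- theta <- kappa <- eta
Each backdoor path contains an unconditioned collider, so every path is already blocked with the empty conditioning set:
  P1: blocked at collider theta (neither it nor any descendant is in the conditioning set).
  P2: blocked at collider theta (neither it nor any descendant is in the conditioning set).
  P3: blocked at collider zeta (neither it nor any descendant is in the conditioning set).
  P4: blocked at collider zeta (neither it nor any descendant is in the conditioning set).
  P5: blocked at collider zeta (neither it nor any descendant is in the conditioning set).
  P6: blocked at collider zeta (neither it nor any descendant is in the conditioning set).
The empty set is therefore the unique smallest valid set.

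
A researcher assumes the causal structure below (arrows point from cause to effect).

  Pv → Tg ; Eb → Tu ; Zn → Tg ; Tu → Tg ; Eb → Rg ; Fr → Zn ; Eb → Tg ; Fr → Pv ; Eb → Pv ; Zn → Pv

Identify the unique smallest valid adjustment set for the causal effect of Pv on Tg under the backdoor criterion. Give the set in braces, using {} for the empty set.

Variables eligible for adjustment (non-descendants of Pv, excluding Pv and Tg): {Eb, Fr, Rg, Tu, Zn}.
Backdoor paths from Pv to Tg:
  P1: Pv <- Eb -> Tu -> Tg
  P2: Pv <- Eb -> Tg
  P3: Pv <- Fr -> Zn -> Tg
  P4: Pv <- Zn -> Tg
The empty set is not sufficient: P1 (Pv <- Eb -> Tu -> Tg) has no collider blocking it and no conditioned non-collider, so it is open.
Try {Eb, Zn}:
  P1: blocked at fork node Eb ∈ conditioning set.
  P2: blocked at fork node Eb ∈ conditioning set.
  P3: blocked at chain node Zn ∈ conditioning set.
  P4: blocked at fork node Zn ∈ conditioning set.
{Eb, Zn} contains no descendant of Pv and blocks every backdoor path.
Every element of {Eb, Zn} is needed (dropping Eb leaves P1 open; dropping Zn leaves P3 open), so no proper subset is valid.
Among all size-2 subsets of the eligible variables, only {Eb, Zn} blocks every backdoor path, so it is the unique smallest valid adjustment set.

{Eb, Zn}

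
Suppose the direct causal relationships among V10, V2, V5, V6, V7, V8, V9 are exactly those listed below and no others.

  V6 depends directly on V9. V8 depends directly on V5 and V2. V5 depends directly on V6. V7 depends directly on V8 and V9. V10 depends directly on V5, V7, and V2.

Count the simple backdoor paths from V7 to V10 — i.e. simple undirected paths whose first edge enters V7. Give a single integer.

A backdoor path from V7 to V10 is any simple undirected path whose first edge points into V7 (i.e. leaves V7 via a parent).
Parents of V7: {V8, V9}.
Enumerating:
  P1: V7 <- V9 -> V6 -> V5 -> V8 <- V2 -> V10
  P2: V7 <- V9 -> V6 -> V5 -> V10
  P3: V7 <- V8 <- V2 -> V10
  P4: V7 <- V8 <- V5 -> V10
That exhausts the simple backdoor paths. Count: 4.

4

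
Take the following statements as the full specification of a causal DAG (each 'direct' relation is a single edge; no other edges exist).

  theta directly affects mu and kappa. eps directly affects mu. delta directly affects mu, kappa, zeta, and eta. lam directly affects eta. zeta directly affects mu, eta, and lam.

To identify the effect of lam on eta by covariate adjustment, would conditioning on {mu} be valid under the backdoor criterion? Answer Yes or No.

No

Backdoor paths from lam to eta (paths whose first edge points into lam):
  P1: lam <- zeta <- delta -> eta
  P2: lam <- zeta -> mu <- delta -> eta
  P3: lam <- zeta -> mu <- theta -> kappa <- delta -> eta
  P4: lam <- zeta -> eta
Condition 1 (no descendant of lam in the set): holds — descendants of lam are {eta}; none are in {mu}.
Condition 2 (every backdoor path blocked by {mu}):
  P1: open — no interior node is in the conditioning set.
  P2: open — collider(s) mu are conditioned on (or have a conditioned descendant) and no non-collider on the path is in the set.
  P3: blocked at collider kappa (neither it nor any descendant is in the conditioning set).
  P4: open — no interior node is in the conditioning set.
{mu} does not satisfy the backdoor criterion.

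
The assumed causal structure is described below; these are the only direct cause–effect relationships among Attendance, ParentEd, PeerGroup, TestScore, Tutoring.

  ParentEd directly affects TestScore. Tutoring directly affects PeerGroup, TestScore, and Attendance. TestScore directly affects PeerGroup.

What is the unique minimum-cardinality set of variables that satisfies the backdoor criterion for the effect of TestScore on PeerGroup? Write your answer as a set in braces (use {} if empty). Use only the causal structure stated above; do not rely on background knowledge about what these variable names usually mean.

{Tutoring}

Variables eligible for adjustment (non-descendants of TestScore, excluding TestScore and PeerGroup): {Attendance, ParentEd, Tutoring}.
Backdoor paths from TestScore to PeerGroup:
  P1: TestScore <- Tutoring -> PeerGroup
The empty set is not sufficient: P1 (TestScore <- Tutoring -> PeerGroup) has no collider blocking it and no conditioned non-collider, so it is open.
Try {Tutoring}:
  P1: blocked at fork node Tutoring ∈ conditioning set.
{Tutoring} contains no descendant of TestScore and blocks every backdoor path.
No other singleton works — e.g. {ParentEd} leaves P1 open — so {Tutoring} is the unique smallest valid adjustment set.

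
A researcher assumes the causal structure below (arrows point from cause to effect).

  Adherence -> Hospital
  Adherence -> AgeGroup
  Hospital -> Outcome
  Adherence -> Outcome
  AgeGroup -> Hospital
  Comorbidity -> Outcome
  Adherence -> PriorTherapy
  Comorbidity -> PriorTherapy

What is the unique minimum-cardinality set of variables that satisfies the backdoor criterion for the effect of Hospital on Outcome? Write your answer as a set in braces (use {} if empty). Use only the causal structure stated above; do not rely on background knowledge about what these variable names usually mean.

{Adherence}

Variables eligible for adjustment (non-descendants of Hospital, excluding Hospital and Outcome): {Adherence, AgeGroup, Comorbidity, PriorTherapy}.
Backdoor paths from Hospital to Outcome:
  P1: Hospital <- Adherence -> PriorTherapy <- Comorbidity -> Outcome
  P2: Hospital <- Adherence -> Outcome
  P3: Hospital <- AgeGroup <- Adherence -> PriorTherapy <- Comorbidity -> Outcome
  P4: Hospital <- AgeGroup <- Adherence -> Outcome
The empty set is not sufficient: P2 (Hospital <- Adherence -> Outcome) has no collider blocking it and no conditioned non-collider, so it is open.
Try {Adherence}:
  P1: blocked at fork node Adherence ∈ conditioning set.
  P2: blocked at fork node Adherence ∈ conditioning set.
  P3: blocked at fork node Adherence ∈ conditioning set.
  P4: blocked at fork node Adherence ∈ conditioning set.
{Adherence} contains no descendant of Hospital and blocks every backdoor path.
No other singleton works — e.g. {AgeGroup} leaves P2 open — so {Adherence} is the unique smallest valid adjustment set.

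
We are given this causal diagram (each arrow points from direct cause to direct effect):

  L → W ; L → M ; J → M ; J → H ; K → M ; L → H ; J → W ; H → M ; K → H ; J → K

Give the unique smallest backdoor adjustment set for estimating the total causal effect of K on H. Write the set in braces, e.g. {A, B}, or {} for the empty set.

{J}

Variables eligible for adjustment (non-descendants of K, excluding K and H): {J, L, W}.
Backdoor paths from K to H:
  P1: K <- J -> W <- L -> H
  P2: K <- J -> W <- L -> M <- H
  P3: K <- J -> H
  P4: K <- J -> M <- L -> H
  P5: K <- J -> M <- H
The empty set is not sufficient: P3 (K <- J -> H) has no collider blocking it and no conditioned non-collider, so it is open.
Try {J}:
  P1: blocked at fork node J ∈ conditioning set.
  P2: blocked at fork node J ∈ conditioning set.
  P3: blocked at fork node J ∈ conditioning set.
  P4: blocked at fork node J ∈ conditioning set.
  P5: blocked at fork node J ∈ conditioning set.
{J} contains no descendant of K and blocks every backdoor path.
No other singleton works — e.g. {L} leaves P3 open — so {J} is the unique smallest valid adjustment set.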